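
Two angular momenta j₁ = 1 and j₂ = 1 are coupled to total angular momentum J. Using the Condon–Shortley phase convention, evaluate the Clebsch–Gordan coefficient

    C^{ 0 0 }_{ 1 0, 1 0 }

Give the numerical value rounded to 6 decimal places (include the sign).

√[1·2!0!0!/3! · 1!1!1!1!0!0!] = √(1/3)
  +(−1)^1/∏(1,1,0,0,0,0)! = -1  (running -1)
⟨..|..⟩ = √(1/3)·(-1) = -0.577350

−√(1/3) ≈ -0.577350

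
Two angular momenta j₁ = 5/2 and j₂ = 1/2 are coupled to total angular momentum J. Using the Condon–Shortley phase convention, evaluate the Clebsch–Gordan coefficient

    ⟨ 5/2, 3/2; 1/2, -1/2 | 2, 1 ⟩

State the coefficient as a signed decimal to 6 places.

+√(2/3) = +0.816497

j₁+j₂−J=1  J+j₁−j₂=4  J−j₁+j₂=0  j₁+j₂+J+1=6
(j₁±m₁, j₂±m₂, J±M) = (4,1,0,1,3,1)
P² = 24
sum k=0..0:
  [0] +1/6 = 1/6
S = 1/6
C² = P²·S² = 2/3 ; C = +0.816497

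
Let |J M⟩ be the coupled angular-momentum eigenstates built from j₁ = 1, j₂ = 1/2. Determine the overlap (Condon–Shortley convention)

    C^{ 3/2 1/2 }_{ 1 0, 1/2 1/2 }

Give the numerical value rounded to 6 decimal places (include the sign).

j₁+j₂−J=0  J+j₁−j₂=2  J−j₁+j₂=1  j₁+j₂+J+1=4
(j₁±m₁, j₂±m₂, J±M) = (1,1,1,0,2,1)
P² = 2/3
sum k=0..0:
  [0] +1/1 = 1
S = 1
C² = P²·S² = 2/3 ; C = +0.816497

+√(2/3) ≈ +0.816497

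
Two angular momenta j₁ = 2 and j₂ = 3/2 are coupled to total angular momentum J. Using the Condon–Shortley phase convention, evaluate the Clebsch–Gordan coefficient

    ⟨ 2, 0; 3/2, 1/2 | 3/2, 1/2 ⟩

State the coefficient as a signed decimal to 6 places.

-0.447214

j₁+j₂−J=2  J+j₁−j₂=2  J−j₁+j₂=1  j₁+j₂+J+1=6
(j₁±m₁, j₂±m₂, J±M) = (2,2,2,1,2,1)
P² = 16/45
sum k=1..2:
  [1] −1/1 = -1
  [2] +1/4 = 1/4
S = -3/4
C² = P²·S² = 1/5 ; C = -0.447214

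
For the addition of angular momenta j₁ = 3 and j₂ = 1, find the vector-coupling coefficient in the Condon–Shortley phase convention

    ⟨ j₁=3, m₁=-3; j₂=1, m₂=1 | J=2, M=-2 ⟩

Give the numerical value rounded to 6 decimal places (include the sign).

√[5·2!4!0!/7! · 0!6!2!0!0!4!] = √(11520/7)
  +(−1)^2/∏(2,0,4,0,0,0)! = 1/48  (running 1/48)
⟨..|..⟩ = √(11520/7)·(1/48) = +0.845154

+√(5/7) = +0.845154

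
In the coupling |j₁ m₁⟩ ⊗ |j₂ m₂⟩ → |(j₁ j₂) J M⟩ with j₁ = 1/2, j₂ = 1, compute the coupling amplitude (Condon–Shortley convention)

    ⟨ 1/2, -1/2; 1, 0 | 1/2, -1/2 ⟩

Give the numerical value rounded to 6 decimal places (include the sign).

triangle: 1!×0!×1!/3! = 1/6
(j±m)!: 0!×1!×1!×1!×0!×1! = 1
prefactor² = (2J+1)×Δ×N² = 1/3
  k=1: −1/(1!×0!×0!×0!×0!×1!) = -1
Σ = -1  ⇒  CG² = 1/3×(-1)² = 1/3
CG = −√(1/3) = -0.577350

−√(1/3) = -0.577350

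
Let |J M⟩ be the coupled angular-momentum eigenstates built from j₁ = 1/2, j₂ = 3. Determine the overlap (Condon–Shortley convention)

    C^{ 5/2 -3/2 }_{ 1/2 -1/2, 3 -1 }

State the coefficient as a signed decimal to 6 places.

j₁+j₂−J=1  J+j₁−j₂=0  J−j₁+j₂=5  j₁+j₂+J+1=7
(j₁±m₁, j₂±m₂, J±M) = (0,1,2,4,1,4)
P² = 1152/7
sum k=1..1:
  [1] −1/24 = -1/24
S = -1/24
C² = P²·S² = 2/7 ; C = -0.534522

-0.534522  (= −√(2/7))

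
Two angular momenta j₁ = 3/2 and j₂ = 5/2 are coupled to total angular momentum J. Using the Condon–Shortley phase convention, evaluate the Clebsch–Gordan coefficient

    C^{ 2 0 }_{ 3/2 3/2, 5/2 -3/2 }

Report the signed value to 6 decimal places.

+√(3/7) ≈ +0.654654

j₁+j₂−J=2  J+j₁−j₂=1  J−j₁+j₂=3  j₁+j₂+J+1=7
(j₁±m₁, j₂±m₂, J±M) = (3,0,1,4,2,2)
P² = 48/7
sum k=0..0:
  [0] +1/4 = 1/4
S = 1/4
C² = P²·S² = 3/7 ; C = +0.654654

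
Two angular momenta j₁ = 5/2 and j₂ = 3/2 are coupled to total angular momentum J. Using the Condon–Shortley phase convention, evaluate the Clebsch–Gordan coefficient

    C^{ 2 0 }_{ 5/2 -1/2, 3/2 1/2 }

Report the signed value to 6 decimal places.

−√(1/14) ≈ -0.267261

j₁+j₂−J=2  J+j₁−j₂=3  J−j₁+j₂=1  j₁+j₂+J+1=7
(j₁±m₁, j₂±m₂, J±M) = (2,3,2,1,2,2)
P² = 8/7
sum k=1..2:
  [1] −1/2 = -1/2
  [2] +1/4 = 1/4
S = -1/4
C² = P²·S² = 1/14 ; C = -0.267261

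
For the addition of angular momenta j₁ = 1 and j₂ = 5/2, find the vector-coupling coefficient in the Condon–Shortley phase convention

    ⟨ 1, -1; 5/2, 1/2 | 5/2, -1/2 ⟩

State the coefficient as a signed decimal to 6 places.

√[6·1!1!4!/7! · 0!2!3!2!2!3!] = √(288/35)
  +(−1)^1/∏(1,0,1,2,0,2)! = -1/4  (running -1/4)
⟨..|..⟩ = √(288/35)·(-1/4) = -0.717137

−√(18/35) ≈ -0.717137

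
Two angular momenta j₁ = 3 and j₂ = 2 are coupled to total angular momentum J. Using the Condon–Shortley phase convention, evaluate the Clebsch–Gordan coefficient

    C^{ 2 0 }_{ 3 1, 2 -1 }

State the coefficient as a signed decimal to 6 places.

−√(1/7) ≈ -0.377964

j₁+j₂−J=3  J+j₁−j₂=3  J−j₁+j₂=1  j₁+j₂+J+1=8
(j₁±m₁, j₂±m₂, J±M) = (4,2,1,3,2,2)
P² = 36/7
sum k=0..1:
  [0] +1/12 = 1/12
  [1] −1/4 = -1/4
S = -1/6
C² = P²·S² = 1/7 ; C = -0.377964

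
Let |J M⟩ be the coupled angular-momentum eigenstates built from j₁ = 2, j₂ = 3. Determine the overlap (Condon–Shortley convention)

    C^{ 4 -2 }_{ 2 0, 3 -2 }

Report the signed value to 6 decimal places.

+√(12/35) ≈ +0.585540

triangle: 1!*3!*5!/10! = 720/3628800
(j±m)!: 2!*2!*1!*5!*2!*6! = 691200
prefactor² = (2J+1)*Δ*N² = 8640/7
  k=0: +1/(0!*1!*2!*1!*1!*4!) = 1/48
  k=1: −1/(1!*0!*1!*0!*2!*5!) = -1/240
Σ = 1/60  ⇒  CG² = 8640/7*1/60² = 12/35
CG = +√(12/35) = +0.585540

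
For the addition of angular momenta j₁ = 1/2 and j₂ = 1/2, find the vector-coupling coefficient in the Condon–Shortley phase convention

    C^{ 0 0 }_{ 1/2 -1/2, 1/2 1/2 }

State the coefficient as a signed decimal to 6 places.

-0.707107  (= −√(1/2))

j₁+j₂−J=1  J+j₁−j₂=0  J−j₁+j₂=0  j₁+j₂+J+1=2
(j₁±m₁, j₂±m₂, J±M) = (0,1,1,0,0,0)
P² = 1/2
sum k=1..1:
  [1] −1/1 = -1
S = -1
C² = P²·S² = 1/2 ; C = -0.707107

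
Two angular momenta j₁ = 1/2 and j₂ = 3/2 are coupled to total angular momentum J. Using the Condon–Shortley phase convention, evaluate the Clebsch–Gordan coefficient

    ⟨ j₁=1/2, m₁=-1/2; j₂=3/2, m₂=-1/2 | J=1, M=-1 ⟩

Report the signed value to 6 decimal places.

-0.500000  (= −√(1/4))

triangle: 1!·0!·2!/4! = 2/24
(j±m)!: 0!·1!·1!·2!·0!·2! = 4
prefactor² = (2J+1)·Δ·N² = 1
  k=1: −1/(1!·0!·0!·0!·0!·2!) = -1/2
Σ = -1/2  ⇒  CG² = 1·(-1/2)² = 1/4
CG = −√(1/4) = -0.500000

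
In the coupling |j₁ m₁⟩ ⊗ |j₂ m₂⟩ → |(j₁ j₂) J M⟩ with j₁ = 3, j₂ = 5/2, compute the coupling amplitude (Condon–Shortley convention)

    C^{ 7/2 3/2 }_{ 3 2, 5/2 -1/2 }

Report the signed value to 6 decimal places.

+√(2/21) = +0.308607

j₁+j₂−J=2  J+j₁−j₂=4  J−j₁+j₂=3  j₁+j₂+J+1=10
(j₁±m₁, j₂±m₂, J±M) = (5,1,2,3,5,2)
P² = 1536/7
sum k=0..1:
  [0] +1/24 = 1/24
  [1] −1/48 = -1/48
S = 1/48
C² = P²·S² = 2/21 ; C = +0.308607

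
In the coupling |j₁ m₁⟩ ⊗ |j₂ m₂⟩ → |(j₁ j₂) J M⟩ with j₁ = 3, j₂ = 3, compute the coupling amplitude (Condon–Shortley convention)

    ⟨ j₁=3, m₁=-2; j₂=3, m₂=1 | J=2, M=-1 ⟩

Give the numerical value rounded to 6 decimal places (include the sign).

−√(5/28) ≈ -0.422577

j₁+j₂−J=4  J+j₁−j₂=2  J−j₁+j₂=2  j₁+j₂+J+1=9
(j₁±m₁, j₂±m₂, J±M) = (1,5,4,2,1,3)
P² = 320/7
sum k=3..4:
  [3] −1/12 = -1/12
  [4] +1/48 = 1/48
S = -1/16
C² = P²·S² = 5/28 ; C = -0.422577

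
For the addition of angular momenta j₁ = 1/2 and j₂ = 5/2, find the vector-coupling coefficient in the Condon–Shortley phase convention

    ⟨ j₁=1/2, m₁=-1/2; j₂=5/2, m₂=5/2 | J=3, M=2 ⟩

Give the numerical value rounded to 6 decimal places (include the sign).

triangle: 0!*1!*5!/7! = 120/5040
(j±m)!: 0!*1!*5!*0!*5!*1! = 14400
prefactor² = (2J+1)*Δ*N² = 2400
  k=0: +1/(0!*0!*1!*5!*0!*0!) = 1/120
Σ = 1/120  ⇒  CG² = 2400*1/120² = 1/6
CG = +√(1/6) = +0.408248

+√(1/6) = +0.408248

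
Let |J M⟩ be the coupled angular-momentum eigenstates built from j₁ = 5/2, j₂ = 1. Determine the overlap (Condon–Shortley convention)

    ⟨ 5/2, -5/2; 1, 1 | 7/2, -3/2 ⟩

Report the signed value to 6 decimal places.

+√(1/21) = +0.218218

j₁+j₂−J=0  J+j₁−j₂=5  J−j₁+j₂=2  j₁+j₂+J+1=8
(j₁±m₁, j₂±m₂, J±M) = (0,5,2,0,2,5)
P² = 19200/7
sum k=0..0:
  [0] +1/240 = 1/240
S = 1/240
C² = P²·S² = 1/21 ; C = +0.218218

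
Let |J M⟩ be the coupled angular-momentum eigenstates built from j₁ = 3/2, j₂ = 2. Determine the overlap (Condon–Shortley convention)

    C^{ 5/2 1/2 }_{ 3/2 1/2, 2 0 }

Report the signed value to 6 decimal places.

+0.292770  (= +√(3/35))

√[6·1!2!3!/7! · 2!1!2!2!3!2!] = √(48/35)
  +(−1)^0/∏(0,1,1,2,1,1)! = 1/2  (running 1/2)
  +(−1)^1/∏(1,0,0,1,2,2)! = -1/4  (running 1/4)
⟨..|..⟩ = √(48/35)·(1/4) = +0.292770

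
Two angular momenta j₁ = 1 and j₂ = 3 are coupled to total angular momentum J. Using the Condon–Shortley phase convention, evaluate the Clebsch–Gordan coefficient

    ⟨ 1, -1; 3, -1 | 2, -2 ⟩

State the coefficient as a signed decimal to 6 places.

+0.218218

triangle: 2!*0!*4!/7! = 48/5040
(j±m)!: 0!*2!*2!*4!*0!*4! = 2304
prefactor² = (2J+1)*Δ*N² = 768/7
  k=2: +1/(2!*0!*0!*0!*0!*4!) = 1/48
Σ = 1/48  ⇒  CG² = 768/7*1/48² = 1/21
CG = +√(1/21) = +0.218218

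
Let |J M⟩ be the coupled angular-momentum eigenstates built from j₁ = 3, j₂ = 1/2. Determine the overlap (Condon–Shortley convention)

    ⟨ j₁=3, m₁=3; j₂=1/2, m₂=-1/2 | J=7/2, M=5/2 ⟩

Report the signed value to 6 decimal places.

+0.377964

√[8·0!6!1!/8! · 6!0!0!1!6!1!] = √(518400/7)
  +(−1)^0/∏(0,0,0,0,6,1)! = 1/720  (running 1/720)
⟨..|..⟩ = √(518400/7)·(1/720) = +0.377964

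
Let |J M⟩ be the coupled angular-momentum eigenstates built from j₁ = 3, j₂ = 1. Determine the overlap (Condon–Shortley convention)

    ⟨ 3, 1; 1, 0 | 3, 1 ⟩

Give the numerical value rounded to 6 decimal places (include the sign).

+0.288675  (= +√(1/12))

√[7·1!5!1!/8! · 4!2!1!1!4!2!] = √(48)
  +(−1)^0/∏(0,1,2,1,3,0)! = 1/12  (running 1/12)
  +(−1)^1/∏(1,0,1,0,4,1)! = -1/24  (running 1/24)
⟨..|..⟩ = √(48)·(1/24) = +0.288675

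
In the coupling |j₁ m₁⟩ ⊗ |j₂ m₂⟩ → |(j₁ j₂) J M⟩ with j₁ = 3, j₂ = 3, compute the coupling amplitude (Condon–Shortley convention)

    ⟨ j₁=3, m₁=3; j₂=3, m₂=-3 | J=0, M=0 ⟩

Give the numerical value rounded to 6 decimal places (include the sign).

j₁+j₂−J=6  J+j₁−j₂=0  J−j₁+j₂=0  j₁+j₂+J+1=7
(j₁±m₁, j₂±m₂, J±M) = (6,0,0,6,0,0)
P² = 518400/7
sum k=0..0:
  [0] +1/720 = 1/720
S = 1/720
C² = P²·S² = 1/7 ; C = +0.377964

+0.377964  (= +√(1/7))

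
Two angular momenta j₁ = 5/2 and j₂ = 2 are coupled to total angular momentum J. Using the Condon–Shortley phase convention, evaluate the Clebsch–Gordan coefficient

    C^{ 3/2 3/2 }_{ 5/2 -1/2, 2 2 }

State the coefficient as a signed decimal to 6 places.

triangle: 3!·2!·1!/7! = 12/5040
(j±m)!: 2!·3!·4!·0!·3!·0! = 1728
prefactor² = (2J+1)·Δ·N² = 576/35
  k=3: −1/(3!·0!·0!·1!·2!·0!) = -1/12
Σ = -1/12  ⇒  CG² = 576/35·(-1/12)² = 4/35
CG = −√(4/35) = -0.338062

−√(4/35) = -0.338062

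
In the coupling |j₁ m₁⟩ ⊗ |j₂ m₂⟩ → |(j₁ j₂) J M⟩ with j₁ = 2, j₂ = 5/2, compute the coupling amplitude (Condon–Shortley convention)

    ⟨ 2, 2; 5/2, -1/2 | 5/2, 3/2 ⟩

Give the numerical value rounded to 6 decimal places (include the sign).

+√(27/70) ≈ +0.621059

j₁+j₂−J=2  J+j₁−j₂=2  J−j₁+j₂=3  j₁+j₂+J+1=8
(j₁±m₁, j₂±m₂, J±M) = (4,0,2,3,4,1)
P² = 864/35
sum k=0..0:
  [0] +1/8 = 1/8
S = 1/8
C² = P²·S² = 27/70 ; C = +0.621059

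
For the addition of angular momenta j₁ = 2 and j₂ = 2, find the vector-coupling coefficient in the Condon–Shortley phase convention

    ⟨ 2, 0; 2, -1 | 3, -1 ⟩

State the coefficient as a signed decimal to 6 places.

+0.447214

j₁+j₂−J=1  J+j₁−j₂=3  J−j₁+j₂=3  j₁+j₂+J+1=8
(j₁±m₁, j₂±m₂, J±M) = (2,2,1,3,2,4)
P² = 36/5
sum k=0..1:
  [0] +1/4 = 1/4
  [1] −1/12 = -1/12
S = 1/6
C² = P²·S² = 1/5 ; C = +0.447214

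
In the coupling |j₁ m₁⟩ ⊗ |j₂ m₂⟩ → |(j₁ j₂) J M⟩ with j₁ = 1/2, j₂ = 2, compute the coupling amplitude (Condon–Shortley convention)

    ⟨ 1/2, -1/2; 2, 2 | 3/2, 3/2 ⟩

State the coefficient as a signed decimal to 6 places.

-0.894427  (= −√(4/5))

√[4·1!0!3!/5! · 0!1!4!0!3!0!] = √(144/5)
  +(−1)^1/∏(1,0,0,3,0,0)! = -1/6  (running -1/6)
⟨..|..⟩ = √(144/5)·(-1/6) = -0.894427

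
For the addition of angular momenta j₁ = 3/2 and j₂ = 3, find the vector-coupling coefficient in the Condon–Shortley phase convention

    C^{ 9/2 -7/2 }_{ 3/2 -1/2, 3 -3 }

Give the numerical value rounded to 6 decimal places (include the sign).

triangle: 0!×3!×6!/10! = 4320/3628800
(j±m)!: 1!×2!×0!×6!×1!×8! = 58060800
prefactor² = (2J+1)×Δ×N² = 691200
  k=0: +1/(0!×0!×2!×0!×1!×6!) = 1/1440
Σ = 1/1440  ⇒  CG² = 691200×1/1440² = 1/3
CG = +√(1/3) = +0.577350

+0.577350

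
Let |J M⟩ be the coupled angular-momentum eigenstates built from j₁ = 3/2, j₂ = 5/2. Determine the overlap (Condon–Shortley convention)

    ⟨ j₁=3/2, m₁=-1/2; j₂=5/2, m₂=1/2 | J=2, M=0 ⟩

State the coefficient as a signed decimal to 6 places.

j₁+j₂−J=2  J+j₁−j₂=1  J−j₁+j₂=3  j₁+j₂+J+1=7
(j₁±m₁, j₂±m₂, J±M) = (1,2,3,2,2,2)
P² = 8/7
sum k=1..2:
  [1] −1/2 = -1/2
  [2] +1/4 = 1/4
S = -1/4
C² = P²·S² = 1/14 ; C = -0.267261

−√(1/14) = -0.267261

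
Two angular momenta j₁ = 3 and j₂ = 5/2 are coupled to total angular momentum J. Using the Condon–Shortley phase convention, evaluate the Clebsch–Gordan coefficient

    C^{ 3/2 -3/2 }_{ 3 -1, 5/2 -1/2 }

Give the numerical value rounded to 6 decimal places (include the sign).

triangle: 4!×2!×1!/8! = 48/40320
(j±m)!: 2!×4!×2!×3!×0!×3! = 3456
prefactor² = (2J+1)×Δ×N² = 576/35
  k=2: +1/(2!×2!×2!×0!×0!×1!) = 1/8
Σ = 1/8  ⇒  CG² = 576/35×1/8² = 9/35
CG = +√(9/35) = +0.507093

+√(9/35) ≈ +0.507093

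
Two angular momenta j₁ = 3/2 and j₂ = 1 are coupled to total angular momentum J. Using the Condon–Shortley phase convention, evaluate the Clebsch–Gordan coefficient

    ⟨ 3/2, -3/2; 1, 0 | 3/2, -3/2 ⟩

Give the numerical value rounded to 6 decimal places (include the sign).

√[4·1!2!1!/5! · 0!3!1!1!0!3!] = √(12/5)
  +(−1)^1/∏(1,0,2,0,0,1)! = -1/2  (running -1/2)
⟨..|..⟩ = √(12/5)·(-1/2) = -0.774597

-0.774597  (= −√(3/5))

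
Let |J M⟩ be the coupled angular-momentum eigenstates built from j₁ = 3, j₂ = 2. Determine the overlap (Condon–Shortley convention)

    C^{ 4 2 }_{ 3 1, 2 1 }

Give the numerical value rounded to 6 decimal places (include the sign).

-0.188982

j₁+j₂−J=1  J+j₁−j₂=5  J−j₁+j₂=3  j₁+j₂+J+1=10
(j₁±m₁, j₂±m₂, J±M) = (4,2,3,1,6,2)
P² = 5184/7
sum k=0..1:
  [0] +1/72 = 1/72
  [1] −1/48 = -1/48
S = -1/144
C² = P²·S² = 1/28 ; C = -0.188982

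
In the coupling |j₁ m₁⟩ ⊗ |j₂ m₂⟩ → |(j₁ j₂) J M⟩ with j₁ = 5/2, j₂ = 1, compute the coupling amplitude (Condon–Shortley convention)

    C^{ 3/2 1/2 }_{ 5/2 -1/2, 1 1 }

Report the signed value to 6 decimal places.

+√(1/5) = +0.447214

√[4·2!3!0!/6! · 2!3!2!0!2!1!] = √(16/5)
  +(−1)^2/∏(2,0,1,0,2,0)! = 1/4  (running 1/4)
⟨..|..⟩ = √(16/5)·(1/4) = +0.447214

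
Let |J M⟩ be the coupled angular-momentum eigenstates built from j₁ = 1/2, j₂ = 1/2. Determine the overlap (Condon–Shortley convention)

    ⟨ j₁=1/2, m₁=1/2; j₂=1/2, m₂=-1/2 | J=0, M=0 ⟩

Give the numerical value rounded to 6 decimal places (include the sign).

triangle: 1!×0!×0!/2! = 1/2
(j±m)!: 1!×0!×0!×1!×0!×0! = 1
prefactor² = (2J+1)×Δ×N² = 1/2
  k=0: +1/(0!×1!×0!×0!×0!×0!) = 1
Σ = 1  ⇒  CG² = 1/2×1² = 1/2
CG = +√(1/2) = +0.707107

+0.707107  (= +√(1/2))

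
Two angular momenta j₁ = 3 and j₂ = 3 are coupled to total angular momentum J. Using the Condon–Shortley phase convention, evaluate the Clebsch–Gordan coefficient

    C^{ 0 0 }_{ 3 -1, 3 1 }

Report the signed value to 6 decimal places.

√[1·6!0!0!/7! · 2!4!4!2!0!0!] = √(2304/7)
  +(−1)^4/∏(4,2,0,0,0,0)! = 1/48  (running 1/48)
⟨..|..⟩ = √(2304/7)·(1/48) = +0.377964

+√(1/7) ≈ +0.377964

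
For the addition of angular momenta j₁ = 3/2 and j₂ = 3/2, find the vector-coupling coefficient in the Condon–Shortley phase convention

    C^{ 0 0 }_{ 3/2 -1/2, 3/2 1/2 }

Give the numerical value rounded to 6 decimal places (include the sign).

triangle: 3!×0!×0!/4! = 6/24
(j±m)!: 1!×2!×2!×1!×0!×0! = 4
prefactor² = (2J+1)×Δ×N² = 1
  k=2: +1/(2!×1!×0!×0!×0!×0!) = 1/2
Σ = 1/2  ⇒  CG² = 1×1/2² = 1/4
CG = +√(1/4) = +0.500000

+0.500000  (= +√(1/4))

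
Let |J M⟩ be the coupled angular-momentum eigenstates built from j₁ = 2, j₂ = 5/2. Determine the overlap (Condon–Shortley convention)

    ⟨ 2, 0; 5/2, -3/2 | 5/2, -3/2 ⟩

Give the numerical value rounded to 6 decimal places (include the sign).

−√(1/70) ≈ -0.119523

j₁+j₂−J=2  J+j₁−j₂=2  J−j₁+j₂=3  j₁+j₂+J+1=8
(j₁±m₁, j₂±m₂, J±M) = (2,2,1,4,1,4)
P² = 288/35
sum k=0..1:
  [0] +1/8 = 1/8
  [1] −1/6 = -1/6
S = -1/24
C² = P²·S² = 1/70 ; C = -0.119523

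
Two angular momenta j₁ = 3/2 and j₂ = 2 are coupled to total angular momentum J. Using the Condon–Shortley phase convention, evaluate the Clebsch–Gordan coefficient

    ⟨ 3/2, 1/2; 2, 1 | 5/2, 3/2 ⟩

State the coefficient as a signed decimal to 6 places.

triangle: 1!×2!×3!/7! = 12/5040
(j±m)!: 2!×1!×3!×1!×4!×1! = 288
prefactor² = (2J+1)×Δ×N² = 144/35
  k=0: +1/(0!×1!×1!×3!×1!×0!) = 1/6
  k=1: −1/(1!×0!×0!×2!×2!×1!) = -1/4
Σ = -1/12  ⇒  CG² = 144/35×(-1/12)² = 1/35
CG = −√(1/35) = -0.169031

-0.169031  (= −√(1/35))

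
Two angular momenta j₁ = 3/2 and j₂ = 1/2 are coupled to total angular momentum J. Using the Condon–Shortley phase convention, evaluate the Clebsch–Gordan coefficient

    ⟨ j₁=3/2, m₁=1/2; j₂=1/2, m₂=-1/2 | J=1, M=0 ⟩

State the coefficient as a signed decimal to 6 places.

√[3·1!2!0!/4! · 2!1!0!1!1!1!] = √(1/2)
  +(−1)^0/∏(0,1,1,0,1,0)! = 1  (running 1)
⟨..|..⟩ = √(1/2)·(1) = +0.707107

+0.707107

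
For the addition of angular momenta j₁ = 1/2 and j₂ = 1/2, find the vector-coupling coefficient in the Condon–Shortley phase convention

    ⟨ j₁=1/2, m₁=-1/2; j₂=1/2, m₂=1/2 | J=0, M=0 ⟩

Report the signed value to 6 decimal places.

−√(1/2) ≈ -0.707107

triangle: 1!×0!×0!/2! = 1/2
(j±m)!: 0!×1!×1!×0!×0!×0! = 1
prefactor² = (2J+1)×Δ×N² = 1/2
  k=1: −1/(1!×0!×0!×0!×0!×0!) = -1
Σ = -1  ⇒  CG² = 1/2×(-1)² = 1/2
CG = −√(1/2) = -0.707107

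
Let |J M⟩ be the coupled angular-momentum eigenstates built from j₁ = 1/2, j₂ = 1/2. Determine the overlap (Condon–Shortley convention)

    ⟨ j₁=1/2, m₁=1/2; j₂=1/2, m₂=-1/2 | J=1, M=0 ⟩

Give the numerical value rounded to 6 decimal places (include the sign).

triangle: 0!×1!×1!/3! = 1/6
(j±m)!: 1!×0!×0!×1!×1!×1! = 1
prefactor² = (2J+1)×Δ×N² = 1/2
  k=0: +1/(0!×0!×0!×0!×1!×1!) = 1
Σ = 1  ⇒  CG² = 1/2×1² = 1/2
CG = +√(1/2) = +0.707107

+√(1/2) ≈ +0.707107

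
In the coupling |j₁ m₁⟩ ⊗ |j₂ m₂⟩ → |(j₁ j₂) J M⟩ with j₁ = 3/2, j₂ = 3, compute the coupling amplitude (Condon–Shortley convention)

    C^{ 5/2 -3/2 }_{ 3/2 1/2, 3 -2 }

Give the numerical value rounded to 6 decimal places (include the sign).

j₁+j₂−J=2  J+j₁−j₂=1  J−j₁+j₂=4  j₁+j₂+J+1=8
(j₁±m₁, j₂±m₂, J±M) = (2,1,1,5,1,4)
P² = 288/7
sum k=0..1:
  [0] +1/12 = 1/12
  [1] −1/24 = -1/24
S = 1/24
C² = P²·S² = 1/14 ; C = +0.267261

+0.267261  (= +√(1/14))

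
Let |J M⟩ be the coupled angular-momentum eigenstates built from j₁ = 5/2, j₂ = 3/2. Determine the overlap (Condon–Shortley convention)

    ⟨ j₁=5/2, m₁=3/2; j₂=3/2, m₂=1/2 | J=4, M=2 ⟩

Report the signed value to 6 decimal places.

j₁+j₂−J=0  J+j₁−j₂=5  J−j₁+j₂=3  j₁+j₂+J+1=9
(j₁±m₁, j₂±m₂, J±M) = (4,1,2,1,6,2)
P² = 8640/7
sum k=0..0:
  [0] +1/48 = 1/48
S = 1/48
C² = P²·S² = 15/28 ; C = +0.731925

+0.731925  (= +√(15/28))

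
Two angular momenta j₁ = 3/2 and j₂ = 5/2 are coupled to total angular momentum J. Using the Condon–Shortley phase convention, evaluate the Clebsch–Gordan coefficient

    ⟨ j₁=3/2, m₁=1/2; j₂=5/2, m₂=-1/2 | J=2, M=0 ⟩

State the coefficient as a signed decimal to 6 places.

−√(1/14) = -0.267261

triangle: 2!×1!×3!/7! = 12/5040
(j±m)!: 2!×1!×2!×3!×2!×2! = 96
prefactor² = (2J+1)×Δ×N² = 8/7
  k=0: +1/(0!×2!×1!×2!×0!×1!) = 1/4
  k=1: −1/(1!×1!×0!×1!×1!×2!) = -1/2
Σ = -1/4  ⇒  CG² = 8/7×(-1/4)² = 1/14
CG = −√(1/14) = -0.267261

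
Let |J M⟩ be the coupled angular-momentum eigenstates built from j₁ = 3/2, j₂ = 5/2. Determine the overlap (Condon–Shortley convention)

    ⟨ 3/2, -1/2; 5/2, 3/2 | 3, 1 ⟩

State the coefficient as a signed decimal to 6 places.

−√(49/120) ≈ -0.639010

√[7·1!2!4!/8! · 1!2!4!1!4!2!] = √(96/5)
  +(−1)^0/∏(0,1,2,4,0,0)! = 1/48  (running 1/48)
  +(−1)^1/∏(1,0,1,3,1,1)! = -1/6  (running -7/48)
⟨..|..⟩ = √(96/5)·(-7/48) = -0.639010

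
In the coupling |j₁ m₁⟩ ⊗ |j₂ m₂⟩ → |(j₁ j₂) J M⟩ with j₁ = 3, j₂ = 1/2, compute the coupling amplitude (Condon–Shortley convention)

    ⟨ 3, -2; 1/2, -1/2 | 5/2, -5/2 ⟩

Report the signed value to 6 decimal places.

triangle: 1!*5!*0!/7! = 120/5040
(j±m)!: 1!*5!*0!*1!*0!*5! = 14400
prefactor² = (2J+1)*Δ*N² = 14400/7
  k=0: +1/(0!*1!*5!*0!*0!*0!) = 1/120
Σ = 1/120  ⇒  CG² = 14400/7*1/120² = 1/7
CG = +√(1/7) = +0.377964

+√(1/7) ≈ +0.377964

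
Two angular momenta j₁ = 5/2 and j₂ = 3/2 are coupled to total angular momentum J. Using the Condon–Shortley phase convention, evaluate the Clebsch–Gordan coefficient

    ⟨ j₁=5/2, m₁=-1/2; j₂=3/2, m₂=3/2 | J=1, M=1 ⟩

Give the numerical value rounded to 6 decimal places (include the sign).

−√(1/20) = -0.223607

triangle: 3!·2!·0!/6! = 12/720
(j±m)!: 2!·3!·3!·0!·2!·0! = 144
prefactor² = (2J+1)·Δ·N² = 36/5
  k=3: −1/(3!·0!·0!·0!·2!·0!) = -1/12
Σ = -1/12  ⇒  CG² = 36/5·(-1/12)² = 1/20
CG = −√(1/20) = -0.223607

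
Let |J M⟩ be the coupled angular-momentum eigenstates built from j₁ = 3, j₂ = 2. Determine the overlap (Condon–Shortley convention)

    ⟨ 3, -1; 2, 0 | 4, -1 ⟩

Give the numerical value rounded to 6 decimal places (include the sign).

√[9·1!5!3!/10! · 2!4!2!2!3!5!] = √(1728/7)
  +(−1)^0/∏(0,1,4,2,1,1)! = 1/48  (running 1/48)
  +(−1)^1/∏(1,0,3,1,2,2)! = -1/24  (running -1/48)
⟨..|..⟩ = √(1728/7)·(-1/48) = -0.327327

−√(3/28) = -0.327327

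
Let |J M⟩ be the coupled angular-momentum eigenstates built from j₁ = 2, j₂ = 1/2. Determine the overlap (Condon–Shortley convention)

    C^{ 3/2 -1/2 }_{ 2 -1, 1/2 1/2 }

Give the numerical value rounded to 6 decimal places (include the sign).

-0.774597

triangle: 1!×3!×0!/5! = 6/120
(j±m)!: 1!×3!×1!×0!×1!×2! = 12
prefactor² = (2J+1)×Δ×N² = 12/5
  k=1: −1/(1!×0!×2!×0!×1!×0!) = -1/2
Σ = -1/2  ⇒  CG² = 12/5×(-1/2)² = 3/5
CG = −√(3/5) = -0.774597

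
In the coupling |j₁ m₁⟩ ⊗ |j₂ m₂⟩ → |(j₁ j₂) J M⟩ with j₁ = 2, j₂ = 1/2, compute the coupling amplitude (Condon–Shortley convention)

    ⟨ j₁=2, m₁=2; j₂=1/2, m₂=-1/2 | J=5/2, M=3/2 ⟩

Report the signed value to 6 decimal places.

+0.447214

√[6·0!4!1!/6! · 4!0!0!1!4!1!] = √(576/5)
  +(−1)^0/∏(0,0,0,0,4,1)! = 1/24  (running 1/24)
⟨..|..⟩ = √(576/5)·(1/24) = +0.447214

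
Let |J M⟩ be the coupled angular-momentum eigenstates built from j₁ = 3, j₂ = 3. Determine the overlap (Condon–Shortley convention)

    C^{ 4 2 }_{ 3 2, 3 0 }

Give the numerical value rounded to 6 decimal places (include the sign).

+0.139573  (= +√(3/154))

√[9·2!4!4!/11! · 5!1!3!3!6!2!] = √(124416/77)
  +(−1)^0/∏(0,2,1,3,3,1)! = 1/72  (running 1/72)
  +(−1)^1/∏(1,1,0,2,4,2)! = -1/96  (running 1/288)
⟨..|..⟩ = √(124416/77)·(1/288) = +0.139573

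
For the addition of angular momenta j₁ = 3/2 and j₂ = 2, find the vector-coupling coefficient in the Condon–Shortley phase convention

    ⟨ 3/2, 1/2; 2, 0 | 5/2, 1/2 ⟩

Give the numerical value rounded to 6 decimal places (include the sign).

triangle: 1!*2!*3!/7! = 12/5040
(j±m)!: 2!*1!*2!*2!*3!*2! = 96
prefactor² = (2J+1)*Δ*N² = 48/35
  k=0: +1/(0!*1!*1!*2!*1!*1!) = 1/2
  k=1: −1/(1!*0!*0!*1!*2!*2!) = -1/4
Σ = 1/4  ⇒  CG² = 48/35*1/4² = 3/35
CG = +√(3/35) = +0.292770

+√(3/35) ≈ +0.292770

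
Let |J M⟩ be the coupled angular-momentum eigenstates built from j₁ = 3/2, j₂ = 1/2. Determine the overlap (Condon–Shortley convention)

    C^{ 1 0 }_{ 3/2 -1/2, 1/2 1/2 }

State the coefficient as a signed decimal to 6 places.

-0.707107  (= −√(1/2))

j₁+j₂−J=1  J+j₁−j₂=2  J−j₁+j₂=0  j₁+j₂+J+1=4
(j₁±m₁, j₂±m₂, J±M) = (1,2,1,0,1,1)
P² = 1/2
sum k=1..1:
  [1] −1/1 = -1
S = -1
C² = P²·S² = 1/2 ; C = -0.707107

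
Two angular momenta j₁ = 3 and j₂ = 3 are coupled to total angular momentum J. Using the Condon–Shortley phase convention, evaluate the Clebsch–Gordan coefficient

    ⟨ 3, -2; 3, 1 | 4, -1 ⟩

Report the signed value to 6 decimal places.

triangle: 2!*4!*4!/11! = 1152/39916800
(j±m)!: 1!*5!*4!*2!*3!*5! = 4147200
prefactor² = (2J+1)*Δ*N² = 82944/77
  k=1: −1/(1!*1!*4!*3!*0!*1!) = -1/144
  k=2: +1/(2!*0!*3!*2!*1!*2!) = 1/48
Σ = 1/72  ⇒  CG² = 82944/77*1/72² = 16/77
CG = +√(16/77) = +0.455842

+√(16/77) ≈ +0.455842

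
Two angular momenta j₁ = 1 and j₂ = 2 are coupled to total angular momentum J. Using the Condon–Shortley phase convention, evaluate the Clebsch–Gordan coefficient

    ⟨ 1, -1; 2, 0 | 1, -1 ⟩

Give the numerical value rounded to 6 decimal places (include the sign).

triangle: 2!×0!×2!/5! = 4/120
(j±m)!: 0!×2!×2!×2!×0!×2! = 16
prefactor² = (2J+1)×Δ×N² = 8/5
  k=2: +1/(2!×0!×0!×0!×0!×2!) = 1/4
Σ = 1/4  ⇒  CG² = 8/5×1/4² = 1/10
CG = +√(1/10) = +0.316228

+0.316228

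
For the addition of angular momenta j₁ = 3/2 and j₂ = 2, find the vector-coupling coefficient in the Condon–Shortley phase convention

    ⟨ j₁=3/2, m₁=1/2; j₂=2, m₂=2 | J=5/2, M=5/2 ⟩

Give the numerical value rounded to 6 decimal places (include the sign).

−√(4/7) ≈ -0.755929

j₁+j₂−J=1  J+j₁−j₂=2  J−j₁+j₂=3  j₁+j₂+J+1=7
(j₁±m₁, j₂±m₂, J±M) = (2,1,4,0,5,0)
P² = 576/7
sum k=1..1:
  [1] −1/12 = -1/12
S = -1/12
C² = P²·S² = 4/7 ; C = -0.755929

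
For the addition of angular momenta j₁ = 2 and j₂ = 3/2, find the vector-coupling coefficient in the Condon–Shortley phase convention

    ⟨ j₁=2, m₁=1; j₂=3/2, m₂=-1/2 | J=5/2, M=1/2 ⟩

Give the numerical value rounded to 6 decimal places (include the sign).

√[6·1!3!2!/7! · 3!1!1!2!3!2!] = √(72/35)
  +(−1)^0/∏(0,1,1,1,2,1)! = 1/2  (running 1/2)
  +(−1)^1/∏(1,0,0,0,3,2)! = -1/12  (running 5/12)
⟨..|..⟩ = √(72/35)·(5/12) = +0.597614

+√(5/14) ≈ +0.597614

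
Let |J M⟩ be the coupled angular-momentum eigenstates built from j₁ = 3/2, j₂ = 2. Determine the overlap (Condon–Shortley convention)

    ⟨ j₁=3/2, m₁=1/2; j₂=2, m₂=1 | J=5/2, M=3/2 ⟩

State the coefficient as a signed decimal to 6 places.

-0.169031  (= −√(1/35))

triangle: 1!×2!×3!/7! = 12/5040
(j±m)!: 2!×1!×3!×1!×4!×1! = 288
prefactor² = (2J+1)×Δ×N² = 144/35
  k=0: +1/(0!×1!×1!×3!×1!×0!) = 1/6
  k=1: −1/(1!×0!×0!×2!×2!×1!) = -1/4
Σ = -1/12  ⇒  CG² = 144/35×(-1/12)² = 1/35
CG = −√(1/35) = -0.169031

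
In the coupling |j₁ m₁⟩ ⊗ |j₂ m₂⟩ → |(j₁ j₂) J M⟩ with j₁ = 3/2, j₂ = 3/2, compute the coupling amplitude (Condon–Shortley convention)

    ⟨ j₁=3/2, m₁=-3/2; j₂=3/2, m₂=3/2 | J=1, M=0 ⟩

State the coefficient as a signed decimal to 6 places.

j₁+j₂−J=2  J+j₁−j₂=1  J−j₁+j₂=1  j₁+j₂+J+1=5
(j₁±m₁, j₂±m₂, J±M) = (0,3,3,0,1,1)
P² = 9/5
sum k=2..2:
  [2] +1/2 = 1/2
S = 1/2
C² = P²·S² = 9/20 ; C = +0.670820

+0.670820  (= +√(9/20))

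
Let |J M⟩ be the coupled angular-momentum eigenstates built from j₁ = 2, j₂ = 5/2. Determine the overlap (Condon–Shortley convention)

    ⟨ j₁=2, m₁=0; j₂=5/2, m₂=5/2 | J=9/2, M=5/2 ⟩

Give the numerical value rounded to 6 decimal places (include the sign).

+0.408248

j₁+j₂−J=0  J+j₁−j₂=4  J−j₁+j₂=5  j₁+j₂+J+1=10
(j₁±m₁, j₂±m₂, J±M) = (2,2,5,0,7,2)
P² = 38400
sum k=0..0:
  [0] +1/480 = 1/480
S = 1/480
C² = P²·S² = 1/6 ; C = +0.408248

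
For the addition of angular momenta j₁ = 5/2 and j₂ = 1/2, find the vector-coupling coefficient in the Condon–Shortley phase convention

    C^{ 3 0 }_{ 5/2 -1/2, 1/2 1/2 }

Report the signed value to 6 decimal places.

+√(1/2) ≈ +0.707107

√[7·0!5!1!/7! · 2!3!1!0!3!3!] = √(72)
  +(−1)^0/∏(0,0,3,1,2,0)! = 1/12  (running 1/12)
⟨..|..⟩ = √(72)·(1/12) = +0.707107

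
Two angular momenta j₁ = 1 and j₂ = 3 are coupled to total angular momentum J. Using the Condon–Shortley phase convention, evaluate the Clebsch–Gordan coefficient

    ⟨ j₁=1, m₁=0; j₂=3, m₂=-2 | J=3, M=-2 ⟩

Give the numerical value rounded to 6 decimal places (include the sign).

+√(1/3) ≈ +0.577350

triangle: 1!·1!·5!/8! = 120/40320
(j±m)!: 1!·1!·1!·5!·1!·5! = 14400
prefactor² = (2J+1)·Δ·N² = 300
  k=0: +1/(0!·1!·1!·1!·0!·4!) = 1/24
  k=1: −1/(1!·0!·0!·0!·1!·5!) = -1/120
Σ = 1/30  ⇒  CG² = 300·1/30² = 1/3
CG = +√(1/3) = +0.577350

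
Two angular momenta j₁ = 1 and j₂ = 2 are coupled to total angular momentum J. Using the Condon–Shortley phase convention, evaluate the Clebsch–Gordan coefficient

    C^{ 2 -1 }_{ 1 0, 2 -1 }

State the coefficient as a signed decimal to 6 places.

triangle: 1!×1!×3!/6! = 6/720
(j±m)!: 1!×1!×1!×3!×1!×3! = 36
prefactor² = (2J+1)×Δ×N² = 3/2
  k=0: +1/(0!×1!×1!×1!×0!×2!) = 1/2
  k=1: −1/(1!×0!×0!×0!×1!×3!) = -1/6
Σ = 1/3  ⇒  CG² = 3/2×1/3² = 1/6
CG = +√(1/6) = +0.408248

+0.408248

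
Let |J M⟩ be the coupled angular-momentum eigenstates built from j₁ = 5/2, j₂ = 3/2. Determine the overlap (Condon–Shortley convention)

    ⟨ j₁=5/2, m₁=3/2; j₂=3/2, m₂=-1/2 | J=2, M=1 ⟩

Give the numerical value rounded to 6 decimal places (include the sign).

+0.154303

j₁+j₂−J=2  J+j₁−j₂=3  J−j₁+j₂=1  j₁+j₂+J+1=7
(j₁±m₁, j₂±m₂, J±M) = (4,1,1,2,3,1)
P² = 24/7
sum k=0..1:
  [0] +1/4 = 1/4
  [1] −1/6 = -1/6
S = 1/12
C² = P²·S² = 1/42 ; C = +0.154303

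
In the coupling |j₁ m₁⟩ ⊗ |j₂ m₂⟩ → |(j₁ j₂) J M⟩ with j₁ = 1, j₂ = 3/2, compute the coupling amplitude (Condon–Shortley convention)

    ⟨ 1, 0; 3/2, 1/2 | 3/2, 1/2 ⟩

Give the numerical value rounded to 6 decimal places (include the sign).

j₁+j₂−J=1  J+j₁−j₂=1  J−j₁+j₂=2  j₁+j₂+J+1=5
(j₁±m₁, j₂±m₂, J±M) = (1,1,2,1,2,1)
P² = 4/15
sum k=0..1:
  [0] +1/2 = 1/2
  [1] −1/1 = -1
S = -1/2
C² = P²·S² = 1/15 ; C = -0.258199

−√(1/15) ≈ -0.258199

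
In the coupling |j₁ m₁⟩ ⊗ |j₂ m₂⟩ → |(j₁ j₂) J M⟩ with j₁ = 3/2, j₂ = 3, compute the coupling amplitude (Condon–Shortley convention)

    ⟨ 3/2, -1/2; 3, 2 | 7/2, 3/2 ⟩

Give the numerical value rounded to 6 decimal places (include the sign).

−√(3/7) = -0.654654

triangle: 1!*2!*5!/9! = 240/362880
(j±m)!: 1!*2!*5!*1!*5!*2! = 57600
prefactor² = (2J+1)*Δ*N² = 6400/21
  k=0: +1/(0!*1!*2!*5!*0!*0!) = 1/240
  k=1: −1/(1!*0!*1!*4!*1!*1!) = -1/24
Σ = -3/80  ⇒  CG² = 6400/21*(-3/80)² = 3/7
CG = −√(3/7) = -0.654654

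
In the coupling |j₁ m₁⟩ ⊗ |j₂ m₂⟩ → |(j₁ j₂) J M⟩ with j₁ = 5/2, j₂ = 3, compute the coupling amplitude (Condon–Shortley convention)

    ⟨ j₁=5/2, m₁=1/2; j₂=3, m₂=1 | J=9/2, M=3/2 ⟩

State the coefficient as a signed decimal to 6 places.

triangle: 1!*4!*5!/11! = 2880/39916800
(j±m)!: 3!*2!*4!*2!*6!*3! = 2488320
prefactor² = (2J+1)*Δ*N² = 138240/77
  k=0: +1/(0!*1!*2!*4!*2!*1!) = 1/96
  k=1: −1/(1!*0!*1!*3!*3!*2!) = -1/72
Σ = -1/288  ⇒  CG² = 138240/77*(-1/288)² = 5/231
CG = −√(5/231) = -0.147122

-0.147122  (= −√(5/231))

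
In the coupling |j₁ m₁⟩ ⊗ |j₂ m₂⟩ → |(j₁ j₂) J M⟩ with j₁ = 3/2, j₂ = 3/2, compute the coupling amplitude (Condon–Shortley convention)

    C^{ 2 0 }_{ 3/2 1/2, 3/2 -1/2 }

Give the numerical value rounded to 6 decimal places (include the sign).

+√(1/4) = +0.500000

triangle: 1!·2!·2!/6! = 4/720
(j±m)!: 2!·1!·1!·2!·2!·2! = 16
prefactor² = (2J+1)·Δ·N² = 4/9
  k=0: +1/(0!·1!·1!·1!·1!·1!) = 1
  k=1: −1/(1!·0!·0!·0!·2!·2!) = -1/4
Σ = 3/4  ⇒  CG² = 4/9·3/4² = 1/4
CG = +√(1/4) = +0.500000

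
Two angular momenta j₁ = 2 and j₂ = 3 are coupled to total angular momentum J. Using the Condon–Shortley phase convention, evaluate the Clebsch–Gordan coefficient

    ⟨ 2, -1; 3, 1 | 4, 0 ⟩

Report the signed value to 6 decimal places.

j₁+j₂−J=1  J+j₁−j₂=3  J−j₁+j₂=5  j₁+j₂+J+1=10
(j₁±m₁, j₂±m₂, J±M) = (1,3,4,2,4,4)
P² = 10368/35
sum k=0..1:
  [0] +1/144 = 1/144
  [1] −1/24 = -1/24
S = -5/144
C² = P²·S² = 5/14 ; C = -0.597614

−√(5/14) ≈ -0.597614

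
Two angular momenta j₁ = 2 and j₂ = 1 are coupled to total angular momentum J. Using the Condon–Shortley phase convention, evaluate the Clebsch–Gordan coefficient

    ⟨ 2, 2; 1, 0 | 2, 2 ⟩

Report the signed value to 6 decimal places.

j₁+j₂−J=1  J+j₁−j₂=3  J−j₁+j₂=1  j₁+j₂+J+1=6
(j₁±m₁, j₂±m₂, J±M) = (4,0,1,1,4,0)
P² = 24
sum k=0..0:
  [0] +1/6 = 1/6
S = 1/6
C² = P²·S² = 2/3 ; C = +0.816497

+√(2/3) = +0.816497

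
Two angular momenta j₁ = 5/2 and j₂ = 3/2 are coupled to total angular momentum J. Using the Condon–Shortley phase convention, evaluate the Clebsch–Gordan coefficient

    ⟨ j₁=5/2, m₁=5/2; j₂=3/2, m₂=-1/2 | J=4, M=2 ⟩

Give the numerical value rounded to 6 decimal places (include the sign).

+√(3/28) ≈ +0.327327

√[9·0!5!3!/9! · 5!0!1!2!6!2!] = √(43200/7)
  +(−1)^0/∏(0,0,0,1,5,2)! = 1/240  (running 1/240)
⟨..|..⟩ = √(43200/7)·(1/240) = +0.327327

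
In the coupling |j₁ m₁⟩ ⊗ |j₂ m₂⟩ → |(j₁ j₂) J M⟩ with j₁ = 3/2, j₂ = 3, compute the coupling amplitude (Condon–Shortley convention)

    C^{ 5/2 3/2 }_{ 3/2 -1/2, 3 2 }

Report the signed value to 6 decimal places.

+√(1/14) ≈ +0.267261

√[6·2!1!4!/8! · 1!2!5!1!4!1!] = √(288/7)
  +(−1)^1/∏(1,1,1,4,0,0)! = -1/24  (running -1/24)
  +(−1)^2/∏(2,0,0,3,1,1)! = 1/12  (running 1/24)
⟨..|..⟩ = √(288/7)·(1/24) = +0.267261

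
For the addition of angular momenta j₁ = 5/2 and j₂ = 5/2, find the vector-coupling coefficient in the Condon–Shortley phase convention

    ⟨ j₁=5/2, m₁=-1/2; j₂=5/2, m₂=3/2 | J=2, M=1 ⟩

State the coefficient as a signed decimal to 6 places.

triangle: 3!·2!·2!/8! = 24/40320
(j±m)!: 2!·3!·4!·1!·3!·1! = 1728
prefactor² = (2J+1)·Δ·N² = 36/7
  k=2: +1/(2!·1!·1!·2!·1!·0!) = 1/4
  k=3: −1/(3!·0!·0!·1!·2!·1!) = -1/12
Σ = 1/6  ⇒  CG² = 36/7·1/6² = 1/7
CG = +√(1/7) = +0.377964

+√(1/7) = +0.377964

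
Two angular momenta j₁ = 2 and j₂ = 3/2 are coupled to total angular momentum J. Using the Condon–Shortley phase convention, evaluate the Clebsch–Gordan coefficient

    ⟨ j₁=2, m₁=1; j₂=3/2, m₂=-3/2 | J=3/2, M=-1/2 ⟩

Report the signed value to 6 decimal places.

√[4·2!2!1!/6! · 3!1!0!3!1!2!] = √(8/5)
  +(−1)^0/∏(0,2,1,0,1,1)! = 1/2  (running 1/2)
⟨..|..⟩ = √(8/5)·(1/2) = +0.632456

+√(2/5) = +0.632456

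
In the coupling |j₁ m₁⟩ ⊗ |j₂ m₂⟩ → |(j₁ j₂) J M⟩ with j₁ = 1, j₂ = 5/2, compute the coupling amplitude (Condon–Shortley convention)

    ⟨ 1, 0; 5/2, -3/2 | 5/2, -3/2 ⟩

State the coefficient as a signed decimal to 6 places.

+√(9/35) = +0.507093

√[6·1!1!4!/7! · 1!1!1!4!1!4!] = √(576/35)
  +(−1)^0/∏(0,1,1,1,0,3)! = 1/6  (running 1/6)
  +(−1)^1/∏(1,0,0,0,1,4)! = -1/24  (running 1/8)
⟨..|..⟩ = √(576/35)·(1/8) = +0.507093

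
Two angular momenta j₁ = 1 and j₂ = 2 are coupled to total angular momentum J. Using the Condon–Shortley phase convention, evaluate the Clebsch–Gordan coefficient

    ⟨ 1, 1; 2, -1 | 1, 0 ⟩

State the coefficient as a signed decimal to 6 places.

+√(3/10) = +0.547723

√[3·2!0!2!/5! · 2!0!1!3!1!1!] = √(6/5)
  +(−1)^0/∏(0,2,0,1,0,1)! = 1/2  (running 1/2)
⟨..|..⟩ = √(6/5)·(1/2) = +0.547723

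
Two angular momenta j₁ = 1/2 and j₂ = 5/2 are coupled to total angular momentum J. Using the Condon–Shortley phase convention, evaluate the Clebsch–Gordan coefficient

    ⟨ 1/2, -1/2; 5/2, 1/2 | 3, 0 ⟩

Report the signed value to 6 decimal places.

j₁+j₂−J=0  J+j₁−j₂=1  J−j₁+j₂=5  j₁+j₂+J+1=7
(j₁±m₁, j₂±m₂, J±M) = (0,1,3,2,3,3)
P² = 72
sum k=0..0:
  [0] +1/12 = 1/12
S = 1/12
C² = P²·S² = 1/2 ; C = +0.707107

+√(1/2) ≈ +0.707107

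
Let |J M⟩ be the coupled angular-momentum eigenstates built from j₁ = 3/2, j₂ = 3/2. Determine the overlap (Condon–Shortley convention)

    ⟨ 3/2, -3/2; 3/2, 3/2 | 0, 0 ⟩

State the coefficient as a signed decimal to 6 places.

-0.500000

j₁+j₂−J=3  J+j₁−j₂=0  J−j₁+j₂=0  j₁+j₂+J+1=4
(j₁±m₁, j₂±m₂, J±M) = (0,3,3,0,0,0)
P² = 9
sum k=3..3:
  [3] −1/6 = -1/6
S = -1/6
C² = P²·S² = 1/4 ; C = -0.500000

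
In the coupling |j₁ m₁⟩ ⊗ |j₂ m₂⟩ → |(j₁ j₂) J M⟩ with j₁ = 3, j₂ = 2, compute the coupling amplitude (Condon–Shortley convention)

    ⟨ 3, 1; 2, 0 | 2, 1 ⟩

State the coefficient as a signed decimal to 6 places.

triangle: 3!·3!·1!/8! = 36/40320
(j±m)!: 4!·2!·2!·2!·3!·1! = 1152
prefactor² = (2J+1)·Δ·N² = 36/7
  k=1: −1/(1!·2!·1!·1!·2!·0!) = -1/4
  k=2: +1/(2!·1!·0!·0!·3!·1!) = 1/12
Σ = -1/6  ⇒  CG² = 36/7·(-1/6)² = 1/7
CG = −√(1/7) = -0.377964

-0.377964  (= −√(1/7))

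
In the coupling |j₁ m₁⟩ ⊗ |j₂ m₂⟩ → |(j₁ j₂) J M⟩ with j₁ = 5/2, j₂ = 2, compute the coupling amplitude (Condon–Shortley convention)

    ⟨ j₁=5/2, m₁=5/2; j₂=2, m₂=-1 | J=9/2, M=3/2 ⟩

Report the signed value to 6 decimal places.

+√(1/21) ≈ +0.218218

j₁+j₂−J=0  J+j₁−j₂=5  J−j₁+j₂=4  j₁+j₂+J+1=10
(j₁±m₁, j₂±m₂, J±M) = (5,0,1,3,6,3)
P² = 172800/7
sum k=0..0:
  [0] +1/720 = 1/720
S = 1/720
C² = P²·S² = 1/21 ; C = +0.218218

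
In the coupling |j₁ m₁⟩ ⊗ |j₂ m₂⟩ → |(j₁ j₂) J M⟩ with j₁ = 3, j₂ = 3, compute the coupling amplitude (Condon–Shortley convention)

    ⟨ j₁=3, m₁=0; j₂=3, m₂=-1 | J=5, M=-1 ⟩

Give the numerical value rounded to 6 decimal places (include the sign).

+√(5/42) ≈ +0.345033

√[11·1!5!5!/12! · 3!3!2!4!4!6!] = √(69120/7)
  +(−1)^0/∏(0,1,3,2,2,3)! = 1/144  (running 1/144)
  +(−1)^1/∏(1,0,2,1,3,4)! = -1/288  (running 1/288)
⟨..|..⟩ = √(69120/7)·(1/288) = +0.345033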